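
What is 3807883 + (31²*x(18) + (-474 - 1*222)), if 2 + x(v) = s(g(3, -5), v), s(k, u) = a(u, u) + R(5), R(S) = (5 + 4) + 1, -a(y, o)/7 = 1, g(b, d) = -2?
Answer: 3808148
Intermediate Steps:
a(y, o) = -7 (a(y, o) = -7*1 = -7)
R(S) = 10 (R(S) = 9 + 1 = 10)
s(k, u) = 3 (s(k, u) = -7 + 10 = 3)
x(v) = 1 (x(v) = -2 + 3 = 1)
3807883 + (31²*x(18) + (-474 - 1*222)) = 3807883 + (31²*1 + (-474 - 1*222)) = 3807883 + (961*1 + (-474 - 222)) = 3807883 + (961 - 696) = 3807883 + 265 = 3808148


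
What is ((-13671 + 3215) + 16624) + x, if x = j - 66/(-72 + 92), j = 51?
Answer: 62157/10 ≈ 6215.7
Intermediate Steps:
x = 477/10 (x = 51 - 66/(-72 + 92) = 51 - 66/20 = 51 + (1/20)*(-66) = 51 - 33/10 = 477/10 ≈ 47.700)
((-13671 + 3215) + 16624) + x = ((-13671 + 3215) + 16624) + 477/10 = (-10456 + 16624) + 477/10 = 6168 + 477/10 = 62157/10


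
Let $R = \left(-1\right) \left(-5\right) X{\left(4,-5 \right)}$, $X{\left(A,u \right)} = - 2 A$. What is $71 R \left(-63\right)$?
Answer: $178920$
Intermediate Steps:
$R = -40$ ($R = \left(-1\right) \left(-5\right) \left(\left(-2\right) 4\right) = 5 \left(-8\right) = -40$)
$71 R \left(-63\right) = 71 \left(-40\right) \left(-63\right) = \left(-2840\right) \left(-63\right) = 178920$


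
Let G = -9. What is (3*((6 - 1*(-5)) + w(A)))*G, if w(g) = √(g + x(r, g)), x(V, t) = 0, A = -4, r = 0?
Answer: -297 - 54*I ≈ -297.0 - 54.0*I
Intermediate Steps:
w(g) = √g (w(g) = √(g + 0) = √g)
(3*((6 - 1*(-5)) + w(A)))*G = (3*((6 - 1*(-5)) + √(-4)))*(-9) = (3*((6 + 5) + 2*I))*(-9) = (3*(11 + 2*I))*(-9) = (33 + 6*I)*(-9) = -297 - 54*I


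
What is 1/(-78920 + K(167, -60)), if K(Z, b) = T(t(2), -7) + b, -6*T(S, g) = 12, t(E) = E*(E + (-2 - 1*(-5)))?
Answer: -1/78982 ≈ -1.2661e-5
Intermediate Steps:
t(E) = E*(3 + E) (t(E) = E*(E + (-2 + 5)) = E*(E + 3) = E*(3 + E))
T(S, g) = -2 (T(S, g) = -1/6*12 = -2)
K(Z, b) = -2 + b
1/(-78920 + K(167, -60)) = 1/(-78920 + (-2 - 60)) = 1/(-78920 - 62) = 1/(-78982) = -1/78982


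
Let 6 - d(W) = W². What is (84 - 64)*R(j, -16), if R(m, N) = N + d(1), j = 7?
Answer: -220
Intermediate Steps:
d(W) = 6 - W²
R(m, N) = 5 + N (R(m, N) = N + (6 - 1*1²) = N + (6 - 1*1) = N + (6 - 1) = N + 5 = 5 + N)
(84 - 64)*R(j, -16) = (84 - 64)*(5 - 16) = 20*(-11) = -220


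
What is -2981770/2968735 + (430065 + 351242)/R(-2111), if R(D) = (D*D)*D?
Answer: -510049189518973/507777488320487 ≈ -1.0045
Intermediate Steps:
R(D) = D³ (R(D) = D²*D = D³)
-2981770/2968735 + (430065 + 351242)/R(-2111) = -2981770/2968735 + (430065 + 351242)/((-2111)³) = -2981770*1/2968735 + 781307/(-9407293631) = -54214/53977 + 781307*(-1/9407293631) = -54214/53977 - 781307/9407293631 = -510049189518973/507777488320487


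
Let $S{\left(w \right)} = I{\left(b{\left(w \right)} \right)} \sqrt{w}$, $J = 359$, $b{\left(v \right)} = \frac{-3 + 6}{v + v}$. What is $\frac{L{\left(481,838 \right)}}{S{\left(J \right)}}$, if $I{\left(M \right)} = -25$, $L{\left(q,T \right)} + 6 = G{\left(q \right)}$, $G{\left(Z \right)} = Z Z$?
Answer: $- \frac{46271 \sqrt{359}}{1795} \approx -488.42$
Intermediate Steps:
$G{\left(Z \right)} = Z^{2}$
$b{\left(v \right)} = \frac{3}{2 v}$
$L{\left(q,T \right)} = -6 + q^{2}$
$S{\left(w \right)} = - 25 \sqrt{w}$
$\frac{L{\left(481,838 \right)}}{S{\left(J \right)}} = \frac{-6 + 481^{2}}{\left(-25\right) \sqrt{359}} = \left(-6 + 231361\right) \left(- \frac{\sqrt{359}}{8975}\right) = 231355 \left(- \frac{\sqrt{359}}{8975}\right) = - \frac{46271 \sqrt{359}}{1795}$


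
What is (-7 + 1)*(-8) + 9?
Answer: 57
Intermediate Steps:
(-7 + 1)*(-8) + 9 = -6*(-8) + 9 = 48 + 9 = 57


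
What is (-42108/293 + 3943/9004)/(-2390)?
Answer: 377985133/6305231080 ≈ 0.059948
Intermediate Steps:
(-42108/293 + 3943/9004)/(-2390) = (-42108*1/293 + 3943*(1/9004))*(-1/2390) = (-42108/293 + 3943/9004)*(-1/2390) = -377985133/2638172*(-1/2390) = 377985133/6305231080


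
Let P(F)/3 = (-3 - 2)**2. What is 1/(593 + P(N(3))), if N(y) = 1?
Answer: 1/668 ≈ 0.0014970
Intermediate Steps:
P(F) = 75 (P(F) = 3*(-3 - 2)**2 = 3*(-5)**2 = 3*25 = 75)
1/(593 + P(N(3))) = 1/(593 + 75) = 1/668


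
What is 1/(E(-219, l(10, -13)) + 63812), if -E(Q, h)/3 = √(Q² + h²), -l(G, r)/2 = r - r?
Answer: 1/63155 ≈ 1.5834e-5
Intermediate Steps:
l(G, r) = 0 (l(G, r) = -2*(r - r) = -2*0 = 0)
E(Q, h) = -3*√(Q² + h²)
1/(E(-219, l(10, -13)) + 63812) = 1/(-3*√((-219)² + 0²) + 63812) = 1/(-3*√(47961 + 0) + 63812) = 1/(-3*√47961 + 63812) = 1/(-3*219 + 63812) = 1/(-657 + 63812) = 1/63155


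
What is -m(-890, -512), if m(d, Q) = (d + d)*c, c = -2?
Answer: -3560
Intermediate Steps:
m(d, Q) = -4*d (m(d, Q) = (d + d)*(-2) = (2*d)*(-2) = -4*d)
-m(-890, -512) = -(-4)*(-890) = -1*3560 = -3560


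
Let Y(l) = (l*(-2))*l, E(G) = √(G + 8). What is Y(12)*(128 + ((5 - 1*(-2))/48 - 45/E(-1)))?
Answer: -36906 + 12960*√7/7 ≈ -32008.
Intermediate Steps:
E(G) = √(8 + G)
Y(l) = -2*l² (Y(l) = (-2*l)*l = -2*l²)
Y(12)*(128 + ((5 - 1*(-2))/48 - 45/E(-1))) = (-2*12²)*(128 + ((5 - 1*(-2))/48 - 45/√(8 - 1))) = (-2*144)*(128 + ((5 + 2)*(1/48) - 45*√7/7)) = -288*(128 + (7*(1/48) - 45*√7/7)) = -288*(128 + (7/48 - 45*√7/7)) = -288*(6151/48 - 45*√7/7) = -36906 + 12960*√7/7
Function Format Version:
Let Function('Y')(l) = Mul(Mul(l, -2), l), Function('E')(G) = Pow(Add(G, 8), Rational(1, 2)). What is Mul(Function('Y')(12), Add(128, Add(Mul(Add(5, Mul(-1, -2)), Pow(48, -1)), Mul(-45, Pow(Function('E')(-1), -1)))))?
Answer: Add(-36906, Mul(Rational(12960, 7), Pow(7, Rational(1, 2)))) ≈ -32008.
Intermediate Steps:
Function('E')(G) = Pow(Add(8, G), Rational(1, 2))
Function('Y')(l) = Mul(-2, Pow(l, 2)) (Function('Y')(l) = Mul(Mul(-2, l), l) = Mul(-2, Pow(l, 2)))
Mul(Function('Y')(12), Add(128, Add(Mul(Add(5, Mul(-1, -2)), Pow(48, -1)), Mul(-45, Pow(Function('E')(-1), -1))))) = Mul(Mul(-2, Pow(12, 2)), Add(128, Add(Mul(Add(5, Mul(-1, -2)), Pow(48, -1)), Mul(-45, Pow(Pow(Add(8, -1), Rational(1, 2)), -1))))) = Mul(Mul(-2, 144), Add(128, Add(Mul(Add(5, 2), Rational(1, 48)), Mul(-45, Pow(Pow(7, Rational(1, 2)), -1))))) = Mul(-288, Add(128, Add(Mul(7, Rational(1, 48)), Mul(-45, Mul(Rational(1, 7), Pow(7, Rational(1, 2))))))) = Mul(-288, Add(128, Add(Rational(7, 48), Mul(Rational(-45, 7), Pow(7, Rational(1, 2)))))) = Mul(-288, Add(Rational(6151, 48), Mul(Rational(-45, 7), Pow(7, Rational(1, 2))))) = Add(-36906, Mul(Rational(12960, 7), Pow(7, Rational(1, 2))))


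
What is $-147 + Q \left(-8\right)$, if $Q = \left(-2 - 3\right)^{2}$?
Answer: $-347$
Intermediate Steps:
$Q = 25$ ($Q = \left(-5\right)^{2} = 25$)
$-147 + Q \left(-8\right) = -147 + 25 \left(-8\right) = -147 - 200 = -347$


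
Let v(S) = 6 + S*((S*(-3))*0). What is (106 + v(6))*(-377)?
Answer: -42224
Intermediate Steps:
v(S) = 6 (v(S) = 6 + S*(-3*S*0) = 6 + S*0 = 6 + 0 = 6)
(106 + v(6))*(-377) = (106 + 6)*(-377) = 112*(-377) = -42224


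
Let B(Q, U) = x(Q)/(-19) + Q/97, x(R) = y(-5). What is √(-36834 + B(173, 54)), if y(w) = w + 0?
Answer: I*√125105217470/1843 ≈ 191.92*I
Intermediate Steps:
y(w) = w
x(R) = -5
B(Q, U) = 5/19 + Q/97 (B(Q, U) = -5/(-19) + Q/97 = -5*(-1/19) + Q*(1/97) = 5/19 + Q/97)
√(-36834 + B(173, 54)) = √(-36834 + (5/19 + (1/97)*173)) = √(-36834 + (5/19 + 173/97)) = √(-36834 + 3772/1843) = √(-67881290/1843) = I*√125105217470/1843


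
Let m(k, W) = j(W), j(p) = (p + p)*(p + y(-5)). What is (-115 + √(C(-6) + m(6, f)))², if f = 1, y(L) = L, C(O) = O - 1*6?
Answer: 13205 - 460*I*√5 ≈ 13205.0 - 1028.6*I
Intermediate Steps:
C(O) = -6 + O (C(O) = O - 6 = -6 + O)
j(p) = 2*p*(-5 + p) (j(p) = (p + p)*(p - 5) = (2*p)*(-5 + p) = 2*p*(-5 + p))
m(k, W) = 2*W*(-5 + W)
(-115 + √(C(-6) + m(6, f)))² = (-115 + √((-6 - 6) + 2*1*(-5 + 1)))² = (-115 + √(-12 + 2*1*(-4)))² = (-115 + √(-12 - 8))² = (-115 + √(-20))² = (-115 + 2*I*√5)²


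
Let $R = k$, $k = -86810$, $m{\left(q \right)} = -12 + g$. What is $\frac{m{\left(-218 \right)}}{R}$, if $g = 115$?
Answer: $- \frac{103}{86810} \approx -0.0011865$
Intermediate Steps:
$m{\left(q \right)} = 103$ ($m{\left(q \right)} = -12 + 115 = 103$)
$R = -86810$
$\frac{m{\left(-218 \right)}}{R} = \frac{103}{-86810} = 103 \left(- \frac{1}{86810}\right) = - \frac{103}{86810}$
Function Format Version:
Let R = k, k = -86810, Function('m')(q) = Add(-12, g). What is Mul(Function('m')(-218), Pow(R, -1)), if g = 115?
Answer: Rational(-103, 86810) ≈ -0.0011865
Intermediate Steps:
Function('m')(q) = 103 (Function('m')(q) = Add(-12, 115) = 103)
R = -86810
Mul(Function('m')(-218), Pow(R, -1)) = Mul(103, Pow(-86810, -1)) = Mul(103, Rational(-1, 86810)) = Rational(-103, 86810)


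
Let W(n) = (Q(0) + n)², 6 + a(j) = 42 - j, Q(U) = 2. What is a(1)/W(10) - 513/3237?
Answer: 13141/155376 ≈ 0.084575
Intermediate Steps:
a(j) = 36 - j (a(j) = -6 + (42 - j) = 36 - j)
W(n) = (2 + n)²
a(1)/W(10) - 513/3237 = (36 - 1*1)/((2 + 10)²) - 513/3237 = (36 - 1)/(12²) - 513*1/3237 = 35/144 - 171/1079 = 13141/155376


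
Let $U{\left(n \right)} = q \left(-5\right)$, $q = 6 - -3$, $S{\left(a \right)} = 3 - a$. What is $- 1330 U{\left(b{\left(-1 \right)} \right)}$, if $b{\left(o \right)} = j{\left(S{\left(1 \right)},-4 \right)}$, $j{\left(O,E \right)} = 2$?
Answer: $59850$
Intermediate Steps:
$b{\left(o \right)} = 2$
$q = 9$ ($q = 6 + 3 = 9$)
$U{\left(n \right)} = -45$ ($U{\left(n \right)} = 9 \left(-5\right) = -45$)
$- 1330 U{\left(b{\left(-1 \right)} \right)} = \left(-1330\right) \left(-45\right) = 59850$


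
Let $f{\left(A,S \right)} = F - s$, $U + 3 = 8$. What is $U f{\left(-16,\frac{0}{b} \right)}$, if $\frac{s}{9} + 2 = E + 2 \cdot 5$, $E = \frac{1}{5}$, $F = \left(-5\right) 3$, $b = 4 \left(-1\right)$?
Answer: $-444$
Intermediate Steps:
$b = -4$
$F = -15$
$U = 5$ ($U = -3 + 8 = 5$)
$E = \frac{1}{5} \approx 0.2$
$s = \frac{369}{5}$ ($s = -18 + 9 \left(\frac{1}{5} + 2 \cdot 5\right) = -18 + 9 \left(\frac{1}{5} + 10\right) = -18 + 9 \cdot \frac{51}{5} = -18 + \frac{459}{5} = \frac{369}{5} \approx 73.8$)
$f{\left(A,S \right)} = - \frac{444}{5}$ ($f{\left(A,S \right)} = -15 - \frac{369}{5} = - \frac{444}{5}$)
$U f{\left(-16,\frac{0}{b} \right)} = 5 \left(- \frac{444}{5}\right) = -444$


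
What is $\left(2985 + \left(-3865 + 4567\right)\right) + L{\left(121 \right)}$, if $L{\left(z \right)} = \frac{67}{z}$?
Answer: $\frac{446194}{121} \approx 3687.6$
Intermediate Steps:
$\left(2985 + \left(-3865 + 4567\right)\right) + L{\left(121 \right)} = \left(2985 + \left(-3865 + 4567\right)\right) + \frac{67}{121} = \left(2985 + 702\right) + 67 \cdot \frac{1}{121} = 3687 + \frac{67}{121} = \frac{446194}{121}$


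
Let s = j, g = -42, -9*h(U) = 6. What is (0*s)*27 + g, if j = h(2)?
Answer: -42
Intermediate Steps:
h(U) = -2/3 (h(U) = -1/9*6 = -2/3)
j = -2/3 ≈ -0.66667
s = -2/3 ≈ -0.66667
(0*s)*27 + g = (0*(-2/3))*27 - 42 = 0*27 - 42 = 0 - 42 = -42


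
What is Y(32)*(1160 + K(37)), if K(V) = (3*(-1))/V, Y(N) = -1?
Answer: -42917/37 ≈ -1159.9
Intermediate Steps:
K(V) = -3/V
Y(32)*(1160 + K(37)) = -(1160 - 3/37) = -1*42917/37 = -42917/37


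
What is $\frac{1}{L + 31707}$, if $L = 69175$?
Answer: $\frac{1}{100882} \approx 9.9126 \cdot 10^{-6}$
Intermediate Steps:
$\frac{1}{L + 31707} = \frac{1}{69175 + 31707} = \frac{1}{100882}$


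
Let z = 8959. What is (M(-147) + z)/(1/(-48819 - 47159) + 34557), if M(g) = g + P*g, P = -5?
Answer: 916301966/3316711745 ≈ 0.27627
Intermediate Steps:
M(g) = -4*g (M(g) = g - 5*g = -4*g)
(M(-147) + z)/(1/(-48819 - 47159) + 34557) = (-4*(-147) + 8959)/(1/(-48819 - 47159) + 34557) = (588 + 8959)/(1/(-95978) + 34557) = 9547/(-1/95978 + 34557) = 9547/(3316711745/95978) = 9547*(95978/3316711745) = 916301966/3316711745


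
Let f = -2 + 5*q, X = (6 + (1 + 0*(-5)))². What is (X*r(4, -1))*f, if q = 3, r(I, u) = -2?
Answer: -1274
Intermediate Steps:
X = 49 (X = (6 + (1 + 0))² = (6 + 1)² = 7² = 49)
f = 13 (f = -2 + 5*3 = -2 + 15 = 13)
(X*r(4, -1))*f = (49*(-2))*13 = -98*13 = -1274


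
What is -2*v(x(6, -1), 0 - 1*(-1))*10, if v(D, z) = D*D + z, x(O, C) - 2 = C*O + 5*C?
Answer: -1640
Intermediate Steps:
x(O, C) = 2 + 5*C + C*O (x(O, C) = 2 + (C*O + 5*C) = 2 + (5*C + C*O) = 2 + 5*C + C*O)
v(D, z) = z + D² (v(D, z) = D² + z = z + D²)
-2*v(x(6, -1), 0 - 1*(-1))*10 = -2*((0 - 1*(-1)) + (2 + 5*(-1) - 1*6)²)*10 = -2*((0 + 1) + (2 - 5 - 6)²)*10 = -2*(1 + (-9)²)*10 = -2*(1 + 81)*10 = -2*82*10 = -164*10 = -1640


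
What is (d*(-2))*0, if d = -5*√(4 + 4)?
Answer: 0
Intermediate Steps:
d = -10*√2 ≈ -14.142
(d*(-2))*0 = (-10*√2*(-2))*0 = (20*√2)*0 = 0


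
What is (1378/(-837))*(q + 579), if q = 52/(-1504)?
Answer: -149989099/157356 ≈ -953.18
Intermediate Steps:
q = -13/376 (q = 52*(-1/1504) = -13/376 ≈ -0.034574)
(1378/(-837))*(q + 579) = (1378/(-837))*(-13/376 + 579) = (1378*(-1/837))*(217691/376) = -1378/837*217691/376 = -149989099/157356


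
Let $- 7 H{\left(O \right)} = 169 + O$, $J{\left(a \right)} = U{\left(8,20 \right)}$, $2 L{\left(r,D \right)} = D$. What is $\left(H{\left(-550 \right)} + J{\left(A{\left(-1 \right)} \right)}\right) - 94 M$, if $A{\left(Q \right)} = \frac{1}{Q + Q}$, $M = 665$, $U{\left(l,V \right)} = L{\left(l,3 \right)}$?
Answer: $- \frac{874357}{14} \approx -62454.0$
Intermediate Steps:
$L{\left(r,D \right)} = \frac{D}{2}$
$U{\left(l,V \right)} = \frac{3}{2}$ ($U{\left(l,V \right)} = \frac{1}{2} \cdot 3 = \frac{3}{2}$)
$A{\left(Q \right)} = \frac{1}{2 Q}$
$J{\left(a \right)} = \frac{3}{2}$
$H{\left(O \right)} = - \frac{169}{7} - \frac{O}{7}$ ($H{\left(O \right)} = - \frac{169 + O}{7} = - \frac{169}{7} - \frac{O}{7}$)
$\left(H{\left(-550 \right)} + J{\left(A{\left(-1 \right)} \right)}\right) - 94 M = \left(\left(- \frac{169}{7} - - \frac{550}{7}\right) + \frac{3}{2}\right) - 62510 = \left(\left(- \frac{169}{7} + \frac{550}{7}\right) + \frac{3}{2}\right) - 62510 = \left(\frac{381}{7} + \frac{3}{2}\right) - 62510 = \frac{783}{14} - 62510 = - \frac{874357}{14}$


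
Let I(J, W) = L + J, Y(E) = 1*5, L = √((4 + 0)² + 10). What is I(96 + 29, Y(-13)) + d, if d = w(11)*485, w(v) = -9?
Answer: -4240 + √26 ≈ -4234.9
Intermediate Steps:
L = √26 (L = √(4² + 10) = √(16 + 10) = √26 ≈ 5.0990)
Y(E) = 5
I(J, W) = J + √26 (I(J, W) = √26 + J = J + √26)
d = -4365 (d = -9*485 = -4365)
I(96 + 29, Y(-13)) + d = ((96 + 29) + √26) - 4365 = (125 + √26) - 4365 = -4240 + √26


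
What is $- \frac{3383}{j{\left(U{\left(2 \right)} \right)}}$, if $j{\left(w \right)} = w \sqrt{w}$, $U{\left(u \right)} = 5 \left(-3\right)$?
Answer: $- \frac{3383 i \sqrt{15}}{225} \approx - 58.232 i$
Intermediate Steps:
$U{\left(u \right)} = -15$
$j{\left(w \right)} = w^{\frac{3}{2}}$
$- \frac{3383}{j{\left(U{\left(2 \right)} \right)}} = - \frac{3383}{\left(-15\right)^{\frac{3}{2}}} = - \frac{3383}{\left(-15\right) i \sqrt{15}} = - 3383 \frac{i \sqrt{15}}{225} = - \frac{3383 i \sqrt{15}}{225}$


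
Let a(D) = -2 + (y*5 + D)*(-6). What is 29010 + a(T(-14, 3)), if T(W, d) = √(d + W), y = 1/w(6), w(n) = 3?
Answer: 28998 - 6*I*√11 ≈ 28998.0 - 19.9*I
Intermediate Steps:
y = ⅓ (y = 1/3 = ⅓ ≈ 0.33333)
T(W, d) = √(W + d)
a(D) = -12 - 6*D (a(D) = -2 + ((⅓)*5 + D)*(-6) = -2 + (5/3 + D)*(-6) = -2 + (-10 - 6*D) = -12 - 6*D)
29010 + a(T(-14, 3)) = 29010 + (-12 - 6*√(-14 + 3)) = 29010 + (-12 - 6*I*√11) = 28998 - 6*I*√11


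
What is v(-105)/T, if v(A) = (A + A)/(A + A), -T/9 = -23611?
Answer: 1/212499 ≈ 4.7059e-6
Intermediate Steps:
T = 212499 (T = -9*(-23611) = 212499)
v(A) = 1 (v(A) = (2*A)/((2*A)) = (2*A)*(1/(2*A)) = 1)
v(-105)/T = 1/212499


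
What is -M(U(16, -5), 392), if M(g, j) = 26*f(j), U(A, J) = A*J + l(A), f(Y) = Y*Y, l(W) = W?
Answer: -3995264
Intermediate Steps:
f(Y) = Y²
U(A, J) = A + A*J (U(A, J) = A*J + A = A + A*J)
M(g, j) = 26*j²
-M(U(16, -5), 392) = -26*392² = -26*153664 = -1*3995264 = -3995264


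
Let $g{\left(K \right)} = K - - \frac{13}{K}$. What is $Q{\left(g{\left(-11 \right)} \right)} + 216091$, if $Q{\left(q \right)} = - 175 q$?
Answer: $\frac{2400451}{11} \approx 2.1822 \cdot 10^{5}$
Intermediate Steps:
$g{\left(K \right)} = K + \frac{13}{K}$
$Q{\left(g{\left(-11 \right)} \right)} + 216091 = - 175 \left(-11 + \frac{13}{-11}\right) + 216091 = - 175 \left(-11 + 13 \left(- \frac{1}{11}\right)\right) + 216091 = - 175 \left(-11 - \frac{13}{11}\right) + 216091 = \left(-175\right) \left(- \frac{134}{11}\right) + 216091 = \frac{23450}{11} + 216091 = \frac{2400451}{11}$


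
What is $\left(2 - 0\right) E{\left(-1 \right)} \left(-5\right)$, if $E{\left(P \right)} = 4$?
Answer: $-40$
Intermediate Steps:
$\left(2 - 0\right) E{\left(-1 \right)} \left(-5\right) = \left(2 - 0\right) 4 \left(-5\right) = \left(2 + 0\right) 4 \left(-5\right) = 2 \cdot 4 \left(-5\right) = 8 \left(-5\right) = -40$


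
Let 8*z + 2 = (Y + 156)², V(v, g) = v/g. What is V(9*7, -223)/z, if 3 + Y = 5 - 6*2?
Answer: -252/2376511 ≈ -0.00010604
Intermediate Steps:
Y = -10 (Y = -3 + (5 - 6*2) = -3 + (5 - 12) = -3 - 7 = -10)
z = 10657/4 (z = -¼ + (-10 + 156)²/8 = -¼ + (⅛)*146² = -¼ + (⅛)*21316 = -¼ + 5329/2 = 10657/4 ≈ 2664.3)
V(9*7, -223)/z = ((9*7)/(-223))/(10657/4) = (63*(-1/223))*(4/10657) = -63/223*4/10657 = -252/2376511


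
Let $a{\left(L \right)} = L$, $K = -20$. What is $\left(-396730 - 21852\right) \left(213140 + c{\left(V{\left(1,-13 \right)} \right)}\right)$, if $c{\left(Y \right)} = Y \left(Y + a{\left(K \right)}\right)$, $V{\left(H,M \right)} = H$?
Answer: $-89208614422$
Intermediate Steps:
$c{\left(Y \right)} = Y \left(-20 + Y\right)$ ($c{\left(Y \right)} = Y \left(Y - 20\right) = Y \left(-20 + Y\right)$)
$\left(-396730 - 21852\right) \left(213140 + c{\left(V{\left(1,-13 \right)} \right)}\right) = \left(-396730 - 21852\right) \left(213140 + 1 \left(-20 + 1\right)\right) = - 418582 \left(213140 + 1 \left(-19\right)\right) = - 418582 \left(213140 - 19\right) = \left(-418582\right) 213121 = -89208614422$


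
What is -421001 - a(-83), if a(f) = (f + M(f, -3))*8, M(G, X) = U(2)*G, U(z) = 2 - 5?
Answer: -422329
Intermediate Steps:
U(z) = -3
M(G, X) = -3*G
a(f) = -16*f (a(f) = (f - 3*f)*8 = -2*f*8 = -16*f)
-421001 - a(-83) = -421001 - (-16)*(-83) = -421001 - 1*1328 = -421001 - 1328 = -422329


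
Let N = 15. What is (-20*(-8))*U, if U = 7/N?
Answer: 224/3 ≈ 74.667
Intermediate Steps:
U = 7/15 ≈ 0.46667
(-20*(-8))*U = -20*(-8)*(7/15) = 160*(7/15) = 224/3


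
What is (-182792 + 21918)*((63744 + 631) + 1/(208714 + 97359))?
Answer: -3169772714914624/306073 ≈ -1.0356e+10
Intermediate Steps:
(-182792 + 21918)*((63744 + 631) + 1/(208714 + 97359)) = -160874*(64375 + 1/306073) = -160874*19703449376/306073 = -3169772714914624/306073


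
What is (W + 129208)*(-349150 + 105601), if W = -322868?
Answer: 47165699340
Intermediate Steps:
(W + 129208)*(-349150 + 105601) = (-322868 + 129208)*(-349150 + 105601) = -193660*(-243549) = 47165699340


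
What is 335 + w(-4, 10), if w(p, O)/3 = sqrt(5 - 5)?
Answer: 335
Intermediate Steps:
w(p, O) = 0 (w(p, O) = 3*sqrt(5 - 5) = 3*sqrt(0) = 3*0 = 0)
335 + w(-4, 10) = 335 + 0 = 335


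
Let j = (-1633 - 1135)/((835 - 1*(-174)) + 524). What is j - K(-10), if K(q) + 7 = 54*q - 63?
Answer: 932362/1533 ≈ 608.19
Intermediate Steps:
K(q) = -70 + 54*q (K(q) = -7 + (54*q - 63) = -7 + (-63 + 54*q) = -70 + 54*q)
j = -2768/1533 (j = -2768/((835 + 174) + 524) = -2768/(1009 + 524) = -2768/1533 ≈ -1.8056)
j - K(-10) = -2768/1533 - (-70 + 54*(-10)) = -2768/1533 - (-70 - 540) = -2768/1533 - 1*(-610) = -2768/1533 + 610 = 932362/1533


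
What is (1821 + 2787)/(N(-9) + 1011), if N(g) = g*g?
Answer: 384/91 ≈ 4.2198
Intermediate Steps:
N(g) = g²
(1821 + 2787)/(N(-9) + 1011) = (1821 + 2787)/((-9)² + 1011) = 4608/(81 + 1011) = 4608/1092 = 4608*(1/1092) = 384/91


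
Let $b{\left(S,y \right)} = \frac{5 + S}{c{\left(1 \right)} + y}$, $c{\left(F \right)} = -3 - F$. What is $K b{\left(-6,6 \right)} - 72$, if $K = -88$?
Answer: $-28$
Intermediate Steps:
$b{\left(S,y \right)} = \frac{5 + S}{-4 + y}$ ($b{\left(S,y \right)} = \frac{5 + S}{\left(-3 - 1\right) + y} = \frac{5 + S}{-4 + y}$)
$K b{\left(-6,6 \right)} - 72 = - 88 \frac{5 - 6}{-4 + 6} - 72 = - 88 \cdot \frac{1}{2} \left(-1\right) - 72 = \left(-88\right) \left(- \frac{1}{2}\right) - 72 = 44 - 72 = -28$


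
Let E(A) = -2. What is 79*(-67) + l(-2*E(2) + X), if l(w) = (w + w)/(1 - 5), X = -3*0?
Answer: -5295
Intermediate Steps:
X = 0
l(w) = -w/2 (l(w) = (2*w)/(-4) = (2*w)*(-¼) = -w/2)
79*(-67) + l(-2*E(2) + X) = 79*(-67) - (-2*(-2) + 0)/2 = -5293 - (4 + 0)/2 = -5293 - ½*4 = -5293 - 2 = -5295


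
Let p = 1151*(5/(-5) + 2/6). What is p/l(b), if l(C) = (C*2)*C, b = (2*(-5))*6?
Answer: -1151/10800 ≈ -0.10657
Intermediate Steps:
b = -60 (b = -10*6 = -60)
l(C) = 2*C² (l(C) = (2*C)*C = 2*C²)
p = -2302/3 (p = 1151*(5*(-⅕) + 2*(⅙)) = 1151*(-1 + ⅓) = 1151*(-⅔) = -2302/3 ≈ -767.33)
p/l(b) = -2302/(3*(2*(-60)²)) = -2302/(3*(2*3600)) = -2302/3/7200 = -2302/3*1/7200 = -1151/10800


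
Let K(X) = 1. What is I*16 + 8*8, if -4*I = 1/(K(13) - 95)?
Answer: 3010/47 ≈ 64.043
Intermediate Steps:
I = 1/376 (I = -1/(4*(1 - 95)) = -¼/(-94) = -¼*(-1/94) = 1/376 ≈ 0.0026596)
I*16 + 8*8 = (1/376)*16 + 8*8 = 2/47 + 64 = 3010/47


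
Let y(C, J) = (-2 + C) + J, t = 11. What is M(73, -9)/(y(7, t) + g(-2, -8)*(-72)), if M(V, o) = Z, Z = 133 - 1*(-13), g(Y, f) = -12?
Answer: 73/440 ≈ 0.16591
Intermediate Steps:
y(C, J) = -2 + C + J
Z = 146 (Z = 133 + 13 = 146)
M(V, o) = 146
M(73, -9)/(y(7, t) + g(-2, -8)*(-72)) = 146/((-2 + 7 + 11) - 12*(-72)) = 146/(16 + 864) = 146/880 = 146*(1/880) = 73/440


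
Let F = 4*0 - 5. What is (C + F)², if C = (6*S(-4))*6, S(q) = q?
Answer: 22201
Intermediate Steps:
C = -144 (C = (6*(-4))*6 = -24*6 = -144)
F = -5 (F = 0 - 5 = -5)
(C + F)² = (-144 - 5)² = (-149)² = 22201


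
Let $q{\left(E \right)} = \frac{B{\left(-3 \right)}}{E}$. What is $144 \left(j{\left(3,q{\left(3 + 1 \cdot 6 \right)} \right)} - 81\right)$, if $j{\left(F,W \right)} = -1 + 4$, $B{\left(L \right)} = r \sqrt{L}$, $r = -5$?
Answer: $-11232$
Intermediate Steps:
$B{\left(L \right)} = - 5 \sqrt{L}$
$q{\left(E \right)} = - \frac{5 i \sqrt{3}}{E}$ ($q{\left(E \right)} = \frac{\left(-5\right) \sqrt{-3}}{E} = \frac{\left(-5\right) i \sqrt{3}}{E} = - \frac{5 i \sqrt{3}}{E}$)
$j{\left(F,W \right)} = 3$
$144 \left(j{\left(3,q{\left(3 + 1 \cdot 6 \right)} \right)} - 81\right) = 144 \left(3 - 81\right) = 144 \left(-78\right) = -11232$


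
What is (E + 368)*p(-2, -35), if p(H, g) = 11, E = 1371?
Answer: 19129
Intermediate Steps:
(E + 368)*p(-2, -35) = (1371 + 368)*11 = 1739*11 = 19129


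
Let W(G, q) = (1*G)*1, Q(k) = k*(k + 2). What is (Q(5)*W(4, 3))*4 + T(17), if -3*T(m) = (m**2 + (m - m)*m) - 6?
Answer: 1397/3 ≈ 465.67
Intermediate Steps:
Q(k) = k*(2 + k)
W(G, q) = G (W(G, q) = G*1 = G)
T(m) = 2 - m**2/3 (T(m) = -((m**2 + (m - m)*m) - 6)/3 = -((m**2 + 0*m) - 6)/3 = -((m**2 + 0) - 6)/3 = -(m**2 - 6)/3 = -(-6 + m**2)/3 = 2 - m**2/3)
(Q(5)*W(4, 3))*4 + T(17) = ((5*(2 + 5))*4)*4 + (2 - 1/3*17**2) = ((5*7)*4)*4 + (2 - 1/3*289) = (35*4)*4 + (2 - 289/3) = 140*4 - 283/3 = 560 - 283/3 = 1397/3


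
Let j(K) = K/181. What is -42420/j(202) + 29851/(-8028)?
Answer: -305174131/8028 ≈ -38014.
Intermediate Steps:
j(K) = K/181 (j(K) = K*(1/181) = K/181)
-42420/j(202) + 29851/(-8028) = -42420/((1/181)*202) + 29851/(-8028) = -42420/202/181 + 29851*(-1/8028) = -42420*181/202 - 29851/8028 = -38010 - 29851/8028 = -305174131/8028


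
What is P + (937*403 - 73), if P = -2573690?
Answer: -2196152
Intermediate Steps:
P + (937*403 - 73) = -2573690 + (937*403 - 73) = -2573690 + (377611 - 73) = -2573690 + 377538 = -2196152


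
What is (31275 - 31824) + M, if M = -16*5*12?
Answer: -1509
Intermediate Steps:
M = -960 (M = -80*12 = -960)
(31275 - 31824) + M = (31275 - 31824) - 960 = -549 - 960 = -1509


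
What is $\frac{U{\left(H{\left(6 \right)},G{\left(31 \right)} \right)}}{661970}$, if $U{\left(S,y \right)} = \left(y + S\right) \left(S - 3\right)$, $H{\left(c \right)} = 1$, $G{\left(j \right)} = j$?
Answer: $- \frac{32}{330985} \approx -9.6681 \cdot 10^{-5}$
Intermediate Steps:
$U{\left(S,y \right)} = \left(-3 + S\right) \left(S + y\right)$ ($U{\left(S,y \right)} = \left(S + y\right) \left(S - 3\right) = \left(S + y\right) \left(-3 + S\right) = \left(-3 + S\right) \left(S + y\right)$)
$\frac{U{\left(H{\left(6 \right)},G{\left(31 \right)} \right)}}{661970} = \frac{1^{2} - 3 - 93 + 1 \cdot 31}{661970} = \left(1 - 3 - 93 + 31\right) \frac{1}{661970} = \left(-64\right) \frac{1}{661970} = - \frac{32}{330985}$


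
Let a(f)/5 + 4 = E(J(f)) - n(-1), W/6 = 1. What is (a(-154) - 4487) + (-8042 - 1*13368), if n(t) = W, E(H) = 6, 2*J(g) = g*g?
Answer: -25917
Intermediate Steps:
J(g) = g**2/2 (J(g) = (g*g)/2 = g**2/2)
W = 6 (W = 6*1 = 6)
n(t) = 6
a(f) = -20 (a(f) = -20 + 5*(6 - 1*6) = -20 + 5*(6 - 6) = -20 + 5*0 = -20 + 0 = -20)
(a(-154) - 4487) + (-8042 - 1*13368) = (-20 - 4487) + (-8042 - 1*13368) = -4507 + (-8042 - 13368) = -4507 - 21410 = -25917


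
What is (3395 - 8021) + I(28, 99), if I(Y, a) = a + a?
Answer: -4428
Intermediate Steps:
I(Y, a) = 2*a
(3395 - 8021) + I(28, 99) = (3395 - 8021) + 2*99 = -4626 + 198 = -4428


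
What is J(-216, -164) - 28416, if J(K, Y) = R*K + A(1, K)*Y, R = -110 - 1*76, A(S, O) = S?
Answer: 11596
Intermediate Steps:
R = -186 (R = -110 - 76 = -186)
J(K, Y) = Y - 186*K (J(K, Y) = -186*K + 1*Y = -186*K + Y = Y - 186*K)
J(-216, -164) - 28416 = (-164 - 186*(-216)) - 28416 = (-164 + 40176) - 28416 = 40012 - 28416 = 11596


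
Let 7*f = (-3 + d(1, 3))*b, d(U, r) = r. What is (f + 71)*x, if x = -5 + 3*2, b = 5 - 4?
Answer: 71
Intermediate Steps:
b = 1
x = 1 (x = -5 + 6 = 1)
f = 0 (f = ((-3 + 3)*1)/7 = (0*1)/7 = (⅐)*0 = 0)
(f + 71)*x = (0 + 71)*1 = 71*1 = 71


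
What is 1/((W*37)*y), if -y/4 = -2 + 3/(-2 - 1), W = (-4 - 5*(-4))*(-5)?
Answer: -1/35520 ≈ -2.8153e-5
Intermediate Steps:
W = -80 (W = (-4 + 20)*(-5) = 16*(-5) = -80)
y = 12 (y = -4*(-2 + 3/(-2 - 1)) = -4*(-2 + 3/(-3)) = -4*(-2 + 3*(-1/3)) = -4*(-2 - 1) = -4*(-3) = 12)
1/((W*37)*y) = 1/(-80*37*12) = 1/(-2960*12) = 1/(-35520) = -1/35520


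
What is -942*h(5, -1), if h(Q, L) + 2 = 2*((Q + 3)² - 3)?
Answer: -113040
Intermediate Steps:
h(Q, L) = -8 + 2*(3 + Q)² (h(Q, L) = -2 + 2*((Q + 3)² - 3) = -2 + 2*((3 + Q)² - 3) = -2 + 2*(-3 + (3 + Q)²) = -2 + (-6 + 2*(3 + Q)²) = -8 + 2*(3 + Q)²)
-942*h(5, -1) = -942*(-8 + 2*(3 + 5)²) = -942*(-8 + 2*8²) = -942*(-8 + 2*64) = -942*(-8 + 128) = -942*120 = -113040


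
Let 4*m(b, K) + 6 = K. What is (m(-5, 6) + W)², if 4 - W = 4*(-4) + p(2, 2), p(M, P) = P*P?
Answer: 256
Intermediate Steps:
p(M, P) = P²
m(b, K) = -3/2 + K/4
W = 16 (W = 4 - (4*(-4) + 2²) = 4 - (-16 + 4) = 4 - 1*(-12) = 4 + 12 = 16)
(m(-5, 6) + W)² = ((-3/2 + (¼)*6) + 16)² = ((-3/2 + 3/2) + 16)² = (0 + 16)² = 16² = 256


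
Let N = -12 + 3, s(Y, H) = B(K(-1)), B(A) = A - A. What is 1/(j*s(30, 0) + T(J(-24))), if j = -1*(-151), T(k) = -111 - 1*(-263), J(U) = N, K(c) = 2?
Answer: 1/152 ≈ 0.0065789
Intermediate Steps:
B(A) = 0
s(Y, H) = 0
N = -9
J(U) = -9
T(k) = 152 (T(k) = -111 + 263 = 152)
j = 151
1/(j*s(30, 0) + T(J(-24))) = 1/(151*0 + 152) = 1/(0 + 152) = 1/152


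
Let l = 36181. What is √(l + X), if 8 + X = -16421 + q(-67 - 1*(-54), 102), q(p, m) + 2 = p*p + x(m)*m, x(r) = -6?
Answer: √19307 ≈ 138.95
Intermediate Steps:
q(p, m) = -2 + p² - 6*m (q(p, m) = -2 + (p*p - 6*m) = -2 + (p² - 6*m) = -2 + p² - 6*m)
X = -16874 (X = -8 + (-16421 + (-2 + (-67 - 1*(-54))² - 6*102)) = -8 + (-16421 + (-2 + (-67 + 54)² - 612)) = -8 + (-16421 + (-2 + (-13)² - 612)) = -8 + (-16421 + (-2 + 169 - 612)) = -8 + (-16421 - 445) = -8 - 16866 = -16874)
√(l + X) = √(36181 - 16874) = √19307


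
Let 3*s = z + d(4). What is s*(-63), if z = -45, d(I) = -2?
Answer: 987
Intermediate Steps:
s = -47/3 (s = (-45 - 2)/3 = (⅓)*(-47) = -47/3 ≈ -15.667)
s*(-63) = -47/3*(-63) = 987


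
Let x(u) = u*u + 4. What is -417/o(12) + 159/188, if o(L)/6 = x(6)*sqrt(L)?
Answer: 159/188 - 139*sqrt(3)/480 ≈ 0.34417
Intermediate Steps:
x(u) = 4 + u**2 (x(u) = u**2 + 4 = 4 + u**2)
o(L) = 240*sqrt(L) (o(L) = 6*((4 + 6**2)*sqrt(L)) = 6*((4 + 36)*sqrt(L)) = 6*(40*sqrt(L)) = 240*sqrt(L))
-417/o(12) + 159/188 = -417*sqrt(3)/1440 + 159/188 = -139*sqrt(3)/480 + 159/188 = 159/188 - 139*sqrt(3)/480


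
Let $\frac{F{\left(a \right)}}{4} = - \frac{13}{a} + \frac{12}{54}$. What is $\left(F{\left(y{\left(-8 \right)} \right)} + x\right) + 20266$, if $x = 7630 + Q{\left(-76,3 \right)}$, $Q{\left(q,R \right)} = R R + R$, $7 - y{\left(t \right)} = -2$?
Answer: $\frac{251128}{9} \approx 27903.0$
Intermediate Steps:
$y{\left(t \right)} = 9$ ($y{\left(t \right)} = 7 - -2 = 7 + 2 = 9$)
$Q{\left(q,R \right)} = R + R^{2}$ ($Q{\left(q,R \right)} = R^{2} + R = R + R^{2}$)
$F{\left(a \right)} = \frac{8}{9} - \frac{52}{a}$ ($F{\left(a \right)} = 4 \left(- \frac{13}{a} + \frac{12}{54}\right) = 4 \left(- \frac{13}{a} + 12 \cdot \frac{1}{54}\right) = 4 \left(- \frac{13}{a} + \frac{2}{9}\right) = 4 \left(\frac{2}{9} - \frac{13}{a}\right) = \frac{8}{9} - \frac{52}{a}$)
$x = 7642$ ($x = 7630 + 3 \left(1 + 3\right) = 7630 + 3 \cdot 4 = 7630 + 12 = 7642$)
$\left(F{\left(y{\left(-8 \right)} \right)} + x\right) + 20266 = \left(\left(\frac{8}{9} - \frac{52}{9}\right) + 7642\right) + 20266 = \left(- \frac{44}{9} + 7642\right) + 20266 = \frac{68734}{9} + 20266 = \frac{251128}{9}$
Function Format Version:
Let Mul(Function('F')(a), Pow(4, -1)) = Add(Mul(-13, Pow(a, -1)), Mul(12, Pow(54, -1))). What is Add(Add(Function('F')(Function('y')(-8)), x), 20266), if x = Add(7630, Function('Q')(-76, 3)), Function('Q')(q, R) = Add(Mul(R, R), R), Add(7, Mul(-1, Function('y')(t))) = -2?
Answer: Rational(251128, 9) ≈ 27903.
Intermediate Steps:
Function('y')(t) = 9 (Function('y')(t) = Add(7, Mul(-1, -2)) = Add(7, 2) = 9)
Function('Q')(q, R) = Add(R, Pow(R, 2)) (Function('Q')(q, R) = Add(Pow(R, 2), R) = Add(R, Pow(R, 2)))
Function('F')(a) = Add(Rational(8, 9), Mul(-52, Pow(a, -1))) (Function('F')(a) = Mul(4, Add(Mul(-13, Pow(a, -1)), Mul(12, Pow(54, -1)))) = Mul(4, Add(Mul(-13, Pow(a, -1)), Mul(12, Rational(1, 54)))) = Mul(4, Add(Mul(-13, Pow(a, -1)), Rational(2, 9))) = Mul(4, Add(Rational(2, 9), Mul(-13, Pow(a, -1)))) = Add(Rational(8, 9), Mul(-52, Pow(a, -1))))
x = 7642 (x = Add(7630, Mul(3, Add(1, 3))) = Add(7630, Mul(3, 4)) = Add(7630, 12) = 7642)
Add(Add(Function('F')(Function('y')(-8)), x), 20266) = Add(Add(Add(Rational(8, 9), Mul(-52, Pow(9, -1))), 7642), 20266) = Add(Add(Add(Rational(8, 9), Mul(-52, Rational(1, 9))), 7642), 20266) = Add(Add(Add(Rational(8, 9), Rational(-52, 9)), 7642), 20266) = Add(Add(Rational(-44, 9), 7642), 20266) = Add(Rational(68734, 9), 20266) = Rational(251128, 9)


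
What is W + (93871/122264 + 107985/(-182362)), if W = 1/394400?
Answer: 195794089711/1114815378400 ≈ 0.17563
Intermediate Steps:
W = 1/394400 ≈ 2.5355e-6
W + (93871/122264 + 107985/(-182362)) = 1/394400 + (93871/122264 + 107985/(-182362)) = 1/394400 + (93871*(1/122264) + 107985*(-1/182362)) = 1/394400 + (93871/122264 - 107985/182362) = 1/394400 + 1957912631/11148153784 = 195794089711/1114815378400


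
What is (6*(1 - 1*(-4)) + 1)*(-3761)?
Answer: -116591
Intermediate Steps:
(6*(1 - 1*(-4)) + 1)*(-3761) = (6*(1 + 4) + 1)*(-3761) = (6*5 + 1)*(-3761) = (30 + 1)*(-3761) = 31*(-3761) = -116591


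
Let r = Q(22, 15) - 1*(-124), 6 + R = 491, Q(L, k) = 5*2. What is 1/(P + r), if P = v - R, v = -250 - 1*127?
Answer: -1/728 ≈ -0.0013736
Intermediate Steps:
Q(L, k) = 10
v = -377 (v = -250 - 127 = -377)
R = 485 (R = -6 + 491 = 485)
P = -862 (P = -377 - 1*485 = -377 - 485 = -862)
r = 134 (r = 10 - 1*(-124) = 10 + 124 = 134)
1/(P + r) = 1/(-862 + 134) = 1/(-728) = -1/728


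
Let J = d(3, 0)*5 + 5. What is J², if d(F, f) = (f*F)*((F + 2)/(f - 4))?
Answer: 25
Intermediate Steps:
d(F, f) = F*f*(2 + F)/(-4 + f) (d(F, f) = (F*f)*((2 + F)/(-4 + f)) = F*f*(2 + F)/(-4 + f))
J = 5 (J = (3*0*(2 + 3)/(-4 + 0))*5 + 5 = (3*0*5/(-4))*5 + 5 = (3*0*(-¼)*5)*5 + 5 = 0*5 + 5 = 0 + 5 = 5)
J² = 5² = 25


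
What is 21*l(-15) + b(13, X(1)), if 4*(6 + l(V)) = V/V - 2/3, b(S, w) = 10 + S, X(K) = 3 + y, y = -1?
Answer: -405/4 ≈ -101.25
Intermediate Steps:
X(K) = 2 (X(K) = 3 - 1 = 2)
l(V) = -71/12 (l(V) = -6 + (V/V - 2/3)/4 = -6 + (1 - 2*⅓)/4 = -6 + (1 - ⅔)/4 = -6 + (¼)*(⅓) = -6 + 1/12 = -71/12)
21*l(-15) + b(13, X(1)) = 21*(-71/12) + (10 + 13) = -497/4 + 23 = -405/4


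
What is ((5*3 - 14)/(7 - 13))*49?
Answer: -49/6 ≈ -8.1667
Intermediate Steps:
((5*3 - 14)/(7 - 13))*49 = ((15 - 14)/(-6))*49 = (1*(-⅙))*49 = -⅙*49 = -49/6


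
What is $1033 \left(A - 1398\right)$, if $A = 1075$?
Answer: $-333659$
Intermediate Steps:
$1033 \left(A - 1398\right) = 1033 \left(1075 - 1398\right) = 1033 \left(-323\right) = -333659$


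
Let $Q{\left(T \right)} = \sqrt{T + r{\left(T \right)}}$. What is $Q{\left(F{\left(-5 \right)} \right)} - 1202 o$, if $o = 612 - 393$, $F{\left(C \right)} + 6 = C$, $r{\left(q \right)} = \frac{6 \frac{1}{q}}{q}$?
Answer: $-263238 + \frac{5 i \sqrt{53}}{11} \approx -2.6324 \cdot 10^{5} + 3.3091 i$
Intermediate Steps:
$r{\left(q \right)} = \frac{6}{q^{2}}$
$F{\left(C \right)} = -6 + C$
$Q{\left(T \right)} = \sqrt{T + \frac{6}{T^{2}}}$
$o = 219$
$Q{\left(F{\left(-5 \right)} \right)} - 1202 o = \sqrt{\left(-6 - 5\right) + \frac{6}{\left(-6 - 5\right)^{2}}} - 263238 = \sqrt{-11 + \frac{6}{121}} - 263238 = \sqrt{- \frac{1325}{121}} - 263238 = \frac{5 i \sqrt{53}}{11} - 263238 = -263238 + \frac{5 i \sqrt{53}}{11}$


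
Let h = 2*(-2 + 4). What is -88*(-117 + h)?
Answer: 9944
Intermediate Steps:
h = 4 (h = 2*2 = 4)
-88*(-117 + h) = -88*(-117 + 4) = -88*(-113) = 9944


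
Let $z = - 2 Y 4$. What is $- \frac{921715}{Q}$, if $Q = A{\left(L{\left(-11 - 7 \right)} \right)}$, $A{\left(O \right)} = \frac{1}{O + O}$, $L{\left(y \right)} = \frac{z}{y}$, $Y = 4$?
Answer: $- \frac{29494880}{9} \approx -3.2772 \cdot 10^{6}$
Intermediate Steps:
$z = -32$ ($z = \left(-2\right) 4 \cdot 4 = \left(-8\right) 4 = -32$)
$L{\left(y \right)} = - \frac{32}{y}$
$A{\left(O \right)} = \frac{1}{2 O}$
$Q = \frac{9}{32}$ ($Q = \frac{1}{2 \left(- \frac{32}{-11 - 7}\right)} = \frac{1}{2 \left(- \frac{32}{-18}\right)} = \frac{1}{2 \left(\left(-32\right) \left(- \frac{1}{18}\right)\right)} = \frac{1}{2 \cdot \frac{16}{9}} = \frac{1}{2} \cdot \frac{9}{16} = \frac{9}{32} \approx 0.28125$)
$- \frac{921715}{Q} = - \frac{921715}{\frac{9}{32}} = \left(-921715\right) \frac{32}{9} = - \frac{29494880}{9}$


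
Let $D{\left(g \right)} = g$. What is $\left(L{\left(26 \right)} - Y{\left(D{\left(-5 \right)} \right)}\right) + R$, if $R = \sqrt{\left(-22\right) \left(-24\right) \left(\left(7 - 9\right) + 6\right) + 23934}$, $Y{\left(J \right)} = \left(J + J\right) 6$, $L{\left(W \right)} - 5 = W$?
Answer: $91 + 3 \sqrt{2894} \approx 252.39$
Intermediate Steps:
$L{\left(W \right)} = 5 + W$
$Y{\left(J \right)} = 12 J$ ($Y{\left(J \right)} = 2 J 6 = 12 J$)
$R = 3 \sqrt{2894}$ ($R = \sqrt{528 \left(-2 + 6\right) + 23934} = \sqrt{528 \cdot 4 + 23934} = \sqrt{2112 + 23934} = \sqrt{26046} = 3 \sqrt{2894} \approx 161.39$)
$\left(L{\left(26 \right)} - Y{\left(D{\left(-5 \right)} \right)}\right) + R = \left(\left(5 + 26\right) - 12 \left(-5\right)\right) + 3 \sqrt{2894} = \left(31 - -60\right) + 3 \sqrt{2894} = \left(31 + 60\right) + 3 \sqrt{2894} = 91 + 3 \sqrt{2894}$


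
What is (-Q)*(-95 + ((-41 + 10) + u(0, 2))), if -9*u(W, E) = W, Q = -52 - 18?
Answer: -8820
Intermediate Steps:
Q = -70
u(W, E) = -W/9
(-Q)*(-95 + ((-41 + 10) + u(0, 2))) = (-1*(-70))*(-95 + ((-41 + 10) - ⅑*0)) = 70*(-95 + (-31 + 0)) = 70*(-95 - 31) = 70*(-126) = -8820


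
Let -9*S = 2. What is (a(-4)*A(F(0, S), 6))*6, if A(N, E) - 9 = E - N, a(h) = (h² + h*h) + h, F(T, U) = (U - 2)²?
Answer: 45640/27 ≈ 1690.4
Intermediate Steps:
S = -2/9 (S = -⅑*2 = -2/9 ≈ -0.22222)
F(T, U) = (-2 + U)²
a(h) = h + 2*h² (a(h) = (h² + h²) + h = 2*h² + h = h + 2*h²)
A(N, E) = 9 + E - N (A(N, E) = 9 + (E - N) = 9 + E - N)
(a(-4)*A(F(0, S), 6))*6 = ((-4*(1 + 2*(-4)))*(9 + 6 - (-2 - 2/9)²))*6 = ((-4*(1 - 8))*(9 + 6 - (-20/9)²))*6 = ((-4*(-7))*(9 + 6 - 1*400/81))*6 = (28*(9 + 6 - 400/81))*6 = (28*(815/81))*6 = (22820/81)*6 = 45640/27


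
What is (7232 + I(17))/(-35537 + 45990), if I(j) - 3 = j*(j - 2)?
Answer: 7490/10453 ≈ 0.71654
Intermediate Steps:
I(j) = 3 + j*(-2 + j) (I(j) = 3 + j*(j - 2) = 3 + j*(-2 + j))
(7232 + I(17))/(-35537 + 45990) = (7232 + (3 + 17**2 - 2*17))/(-35537 + 45990) = (7232 + (3 + 289 - 34))/10453 = (7232 + 258)*(1/10453) = 7490*(1/10453) = 7490/10453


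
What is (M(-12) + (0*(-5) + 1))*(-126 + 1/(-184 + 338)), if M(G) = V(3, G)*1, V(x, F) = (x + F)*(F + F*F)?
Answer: 23031361/154 ≈ 1.4955e+5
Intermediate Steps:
V(x, F) = (F + x)*(F + F²)
M(G) = G*(3 + G² + 4*G) (M(G) = (G*(G + 3 + G² + G*3))*1 = (G*(G + 3 + G² + 3*G))*1 = (G*(3 + G² + 4*G))*1 = G*(3 + G² + 4*G))
(M(-12) + (0*(-5) + 1))*(-126 + 1/(-184 + 338)) = (-12*(3 + (-12)² + 4*(-12)) + (0*(-5) + 1))*(-126 + 1/(-184 + 338)) = (-12*(3 + 144 - 48) + (0 + 1))*(-126 + 1/154) = (-12*99 + 1)*(-126 + 1/154) = (-1188 + 1)*(-19403/154) = -1187*(-19403/154) = 23031361/154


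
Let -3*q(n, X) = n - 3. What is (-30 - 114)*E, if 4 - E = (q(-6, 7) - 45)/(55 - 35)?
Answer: -4392/5 ≈ -878.40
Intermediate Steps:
q(n, X) = 1 - n/3 (q(n, X) = -(n - 3)/3 = -(-3 + n)/3 = 1 - n/3)
E = 61/10 (E = 4 - ((1 - ⅓*(-6)) - 45)/(55 - 35) = 4 - ((1 + 2) - 45)/20 = 4 - (3 - 45)/20 = 4 - (-42)/20 = 4 - 1*(-21/10) = 4 + 21/10 = 61/10 ≈ 6.1000)
(-30 - 114)*E = (-30 - 114)*(61/10) = -144*61/10 = -4392/5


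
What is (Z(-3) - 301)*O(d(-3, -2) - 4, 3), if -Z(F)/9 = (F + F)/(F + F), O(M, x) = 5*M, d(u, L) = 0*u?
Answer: 6200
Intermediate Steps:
d(u, L) = 0
Z(F) = -9 (Z(F) = -9*(F + F)/(F + F) = -9*2*F/(2*F) = -9*2*F*1/(2*F) = -9*1 = -9)
(Z(-3) - 301)*O(d(-3, -2) - 4, 3) = (-9 - 301)*(5*(0 - 4)) = -1550*(-4) = -310*(-20) = 6200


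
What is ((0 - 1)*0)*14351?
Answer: 0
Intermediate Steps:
((0 - 1)*0)*14351 = -1*0*14351 = 0*14351 = 0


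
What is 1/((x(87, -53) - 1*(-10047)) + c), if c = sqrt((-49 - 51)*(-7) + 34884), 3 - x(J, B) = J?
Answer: 9963/99225785 - 16*sqrt(139)/99225785 ≈ 9.8506e-5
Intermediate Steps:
x(J, B) = 3 - J
c = 16*sqrt(139) (c = sqrt(-100*(-7) + 34884) = sqrt(700 + 34884) = sqrt(35584) = 16*sqrt(139) ≈ 188.64)
1/((x(87, -53) - 1*(-10047)) + c) = 1/(((3 - 1*87) - 1*(-10047)) + 16*sqrt(139)) = 1/(((3 - 87) + 10047) + 16*sqrt(139)) = 1/((-84 + 10047) + 16*sqrt(139)) = 1/(9963 + 16*sqrt(139))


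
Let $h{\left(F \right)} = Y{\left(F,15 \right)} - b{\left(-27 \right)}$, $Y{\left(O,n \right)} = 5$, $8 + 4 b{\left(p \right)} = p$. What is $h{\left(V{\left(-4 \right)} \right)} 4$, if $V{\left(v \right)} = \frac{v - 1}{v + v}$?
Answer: $55$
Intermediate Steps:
$b{\left(p \right)} = -2 + \frac{p}{4}$
$V{\left(v \right)} = \frac{-1 + v}{2 v}$
$h{\left(F \right)} = \frac{55}{4}$ ($h{\left(F \right)} = 5 - \left(-2 + \frac{1}{4} \left(-27\right)\right) = 5 - \left(-2 - \frac{27}{4}\right) = 5 - - \frac{35}{4} = 5 + \frac{35}{4} = \frac{55}{4}$)
$h{\left(V{\left(-4 \right)} \right)} 4 = \frac{55}{4} \cdot 4 = 55$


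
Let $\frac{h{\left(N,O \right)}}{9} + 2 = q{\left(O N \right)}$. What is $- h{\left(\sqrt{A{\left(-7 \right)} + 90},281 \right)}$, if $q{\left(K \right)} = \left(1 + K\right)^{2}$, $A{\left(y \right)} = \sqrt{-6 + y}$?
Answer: $18 - 9 \left(1 + 281 \sqrt{90 + i \sqrt{13}}\right)^{2} \approx -6.4006 \cdot 10^{7} - 2.5632 \cdot 10^{6} i$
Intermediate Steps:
$h{\left(N,O \right)} = -18 + 9 \left(1 + N O\right)^{2}$ ($h{\left(N,O \right)} = -18 + 9 \left(1 + O N\right)^{2} = -18 + 9 \left(1 + N O\right)^{2}$)
$- h{\left(\sqrt{A{\left(-7 \right)} + 90},281 \right)} = - (-18 + 9 \left(1 + \sqrt{\sqrt{-6 - 7} + 90} \cdot 281\right)^{2}) = - (-18 + 9 \left(1 + \sqrt{\sqrt{-13} + 90} \cdot 281\right)^{2}) = - (-18 + 9 \left(1 + \sqrt{i \sqrt{13} + 90} \cdot 281\right)^{2}) = - (-18 + 9 \left(1 + \sqrt{90 + i \sqrt{13}} \cdot 281\right)^{2}) = - (-18 + 9 \left(1 + 281 \sqrt{90 + i \sqrt{13}}\right)^{2}) = 18 - 9 \left(1 + 281 \sqrt{90 + i \sqrt{13}}\right)^{2}$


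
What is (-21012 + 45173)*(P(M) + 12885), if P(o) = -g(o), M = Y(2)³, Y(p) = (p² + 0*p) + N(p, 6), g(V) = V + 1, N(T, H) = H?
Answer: 287129324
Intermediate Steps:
g(V) = 1 + V
Y(p) = 6 + p² (Y(p) = (p² + 0*p) + 6 = (p² + 0) + 6 = p² + 6 = 6 + p²)
M = 1000 (M = (6 + 2²)³ = (6 + 4)³ = 10³ = 1000)
P(o) = -1 - o (P(o) = -(1 + o) = -1 - o)
(-21012 + 45173)*(P(M) + 12885) = (-21012 + 45173)*((-1 - 1*1000) + 12885) = 24161*((-1 - 1000) + 12885) = 24161*(-1001 + 12885) = 24161*11884 = 287129324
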